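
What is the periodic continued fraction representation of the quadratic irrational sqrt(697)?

Write x_i = (sqrt(697) + m_i)/d_i with (m_0, d_0) = (0, 1). a_0 = floor(sqrt(697)) = 26, since 26^2 = 676 <= 697 < 729 = 27^2.
Iterate m_{i+1} = d_i*a_i - m_i, d_{i+1} = (697 - m_{i+1}^2)/d_i, a_{i+1} = floor((a_0 + m_{i+1})/d_{i+1}):
  m_1 = 1*26 - 0 = 26, d_1 = (697 - 26^2)/1 = 21/1 = 21, a_1 = floor((26 + 26)/21) = 2.
  m_2 = 21*2 - 26 = 16, d_2 = (697 - 16^2)/21 = 441/21 = 21, a_2 = floor((26 + 16)/21) = 2.
  m_3 = 21*2 - 16 = 26, d_3 = (697 - 26^2)/21 = 21/21 = 1, a_3 = floor((26 + 26)/1) = 52.
  m_4 = 1*52 - 26 = 26, d_4 = (697 - 26^2)/1 = 21/1 = 21: (m_4, d_4) = (m_1, d_1) = (26, 21), so from here the quotients repeat a_1, ..., a_3; the period length is 3.
Hence the expansion of sqrt(697) is a_0 = 26 followed by the repeating block 2, 2, 52 (period 3).

[26; (2, 2, 52)]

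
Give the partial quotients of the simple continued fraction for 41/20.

Run the Euclidean algorithm on 41 and 20; the successive quotients are the partial quotients a_0, a_1, ... (each step inverts the fractional part left over by the previous one):
  41 = 2*20 + 1, so a_0 = 2.
  20 = 20*1 + 0, so a_1 = 20.
The remainder reaches 0 after 2 divisions, so the expansion has 2 partial quotients, read off in order.

[2; 20]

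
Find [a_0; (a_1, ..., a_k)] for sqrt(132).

Write x_i = (sqrt(132) + m_i)/d_i with (m_0, d_0) = (0, 1). a_0 = floor(sqrt(132)) = 11, since 11^2 = 121 <= 132 < 144 = 12^2.
Iterate m_{i+1} = d_i*a_i - m_i, d_{i+1} = (132 - m_{i+1}^2)/d_i, a_{i+1} = floor((a_0 + m_{i+1})/d_{i+1}):
  m_1 = 1*11 - 0 = 11, d_1 = (132 - 11^2)/1 = 11/1 = 11, a_1 = floor((11 + 11)/11) = 2.
  m_2 = 11*2 - 11 = 11, d_2 = (132 - 11^2)/11 = 11/11 = 1, a_2 = floor((11 + 11)/1) = 22.
  m_3 = 1*22 - 11 = 11, d_3 = (132 - 11^2)/1 = 11/1 = 11: (m_3, d_3) = (m_1, d_1) = (11, 11), so from here the quotients repeat a_1, a_2; the period length is 2.
Hence the expansion of sqrt(132) is a_0 = 11 followed by the repeating block 2, 22 (period 2).

[11; (2, 22)]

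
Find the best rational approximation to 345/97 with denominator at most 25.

Expand x = 345/97 as a continued fraction with the Euclidean algorithm:
  345 = 3*97 + 54, so a_0 = 3.
  97 = 1*54 + 43, so a_1 = 1.
  54 = 1*43 + 11, so a_2 = 1.
  43 = 3*11 + 10, so a_3 = 3.
  11 = 1*10 + 1, so a_4 = 1.
  10 = 10*1 + 0, so a_5 = 10.
so x = [3; 1, 1, 3, 1, 10].
Convergents (p_i = a_i*p_{i-1} + p_{i-2}, q_i = a_i*q_{i-1} + q_{i-2} with p_{-2}=0, p_{-1}=1, q_{-2}=1, q_{-1}=0), until the denominator exceeds 25:
  i=0: a_0=3, p_0 = 3*1 + 0 = 3, q_0 = 3*0 + 1 = 1.
  i=1: a_1=1, p_1 = 1*3 + 1 = 4, q_1 = 1*1 + 0 = 1.
  i=2: a_2=1, p_2 = 1*4 + 3 = 7, q_2 = 1*1 + 1 = 2.
  i=3: a_3=3, p_3 = 3*7 + 4 = 25, q_3 = 3*2 + 1 = 7.
  i=4: a_4=1, p_4 = 1*25 + 7 = 32, q_4 = 1*7 + 2 = 9.
  i=5: a_5=10, p_5 = 10*32 + 25 = 345, q_5 = 10*9 + 7 = 97.
q_5 = 97 > 25, so the last convergent with denominator <= 25 is p_4/q_4 = 32/9.
The closest fraction with denominator <= 25 is either p_4/q_4 or the intermediate fraction (k*p_4 + p_3)/(k*q_4 + q_3) with the largest k >= 1 whose denominator stays <= 25; these approach x as k grows, and every other convergent or intermediate fraction in range is farther away.
Largest k: floor((25 - q_3)/q_4) = floor((25 - 7)/9) = 2.
That gives (2*32 + 25)/(2*9 + 7) = 89/25.
Compare the errors: |x - 32/9| = |345*9 - 32*97|/(97*9) = 1/873, and |x - 89/25| = |345*25 - 89*97|/(97*25) = 8/2425.
Cross-multiplying, 1*2425 = 2425 < 6984 = 8*873, so 1/873 is smaller: the convergent 32/9 is closer to x than 89/25.

32/9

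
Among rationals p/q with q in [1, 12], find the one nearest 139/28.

Expand x = 139/28 as a continued fraction with the Euclidean algorithm:
  139 = 4*28 + 27, so a_0 = 4.
  28 = 1*27 + 1, so a_1 = 1.
  27 = 27*1 + 0, so a_2 = 27.
so x = [4; 1, 27].
Convergents (p_i = a_i*p_{i-1} + p_{i-2}, q_i = a_i*q_{i-1} + q_{i-2} with p_{-2}=0, p_{-1}=1, q_{-2}=1, q_{-1}=0), until the denominator exceeds 12:
  i=0: a_0=4, p_0 = 4*1 + 0 = 4, q_0 = 4*0 + 1 = 1.
  i=1: a_1=1, p_1 = 1*4 + 1 = 5, q_1 = 1*1 + 0 = 1.
  i=2: a_2=27, p_2 = 27*5 + 4 = 139, q_2 = 27*1 + 1 = 28.
q_2 = 28 > 12, so the last convergent with denominator <= 12 is p_1/q_1 = 5/1.
The closest fraction with denominator <= 12 is either p_1/q_1 or the intermediate fraction (k*p_1 + p_0)/(k*q_1 + q_0) with the largest k >= 1 whose denominator stays <= 12; these approach x as k grows, and every other convergent or intermediate fraction in range is farther away.
Largest k: floor((12 - q_0)/q_1) = floor((12 - 1)/1) = 11.
That gives (11*5 + 4)/(11*1 + 1) = 59/12.
Compare the errors: |x - 5/1| = |139*1 - 5*28|/(28*1) = 1/28, and |x - 59/12| = |139*12 - 59*28|/(28*12) = 16/336.
Cross-multiplying, 1*336 = 336 < 448 = 16*28, so 1/28 is smaller: the convergent 5/1 is closer to x than 59/12.

5/1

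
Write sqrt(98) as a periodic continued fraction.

[9; (1, 8, 1, 18)]

Write x_i = (sqrt(98) + m_i)/d_i with (m_0, d_0) = (0, 1). a_0 = floor(sqrt(98)) = 9, since 9^2 = 81 <= 98 < 100 = 10^2.
Iterate m_{i+1} = d_i*a_i - m_i, d_{i+1} = (98 - m_{i+1}^2)/d_i, a_{i+1} = floor((a_0 + m_{i+1})/d_{i+1}):
  m_1 = 1*9 - 0 = 9, d_1 = (98 - 9^2)/1 = 17/1 = 17, a_1 = floor((9 + 9)/17) = 1.
  m_2 = 17*1 - 9 = 8, d_2 = (98 - 8^2)/17 = 34/17 = 2, a_2 = floor((9 + 8)/2) = 8.
  m_3 = 2*8 - 8 = 8, d_3 = (98 - 8^2)/2 = 34/2 = 17, a_3 = floor((9 + 8)/17) = 1.
  m_4 = 17*1 - 8 = 9, d_4 = (98 - 9^2)/17 = 17/17 = 1, a_4 = floor((9 + 9)/1) = 18.
  m_5 = 1*18 - 9 = 9, d_5 = (98 - 9^2)/1 = 17/1 = 17: (m_5, d_5) = (m_1, d_1) = (9, 17), so from here the quotients repeat a_1, ..., a_4; the period length is 4.
Hence the expansion of sqrt(98) is a_0 = 9 followed by the repeating block 1, 8, 1, 18 (period 4).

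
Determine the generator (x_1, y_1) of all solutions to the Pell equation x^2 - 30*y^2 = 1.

(x, y) = (11, 2)

First expand sqrt(30) as a continued fraction. With x_i = (sqrt(30) + m_i)/d_i and (m_0, d_0) = (0, 1): a_0 = floor(sqrt(30)) = 5, since 5^2 = 25 <= 30 < 36 = 6^2.
Iterate m_{i+1} = d_i*a_i - m_i, d_{i+1} = (30 - m_{i+1}^2)/d_i, a_{i+1} = floor((a_0 + m_{i+1})/d_{i+1}):
  m_1 = 1*5 - 0 = 5, d_1 = (30 - 5^2)/1 = 5/1 = 5, a_1 = floor((5 + 5)/5) = 2.
  m_2 = 5*2 - 5 = 5, d_2 = (30 - 5^2)/5 = 5/5 = 1, a_2 = floor((5 + 5)/1) = 10.
  m_3 = 1*10 - 5 = 5, d_3 = (30 - 5^2)/1 = 5/1 = 5: (m_3, d_3) = (m_1, d_1) = (5, 5), so from here the quotients repeat a_1, a_2; the period length is 2.
So sqrt(30) = [5; (2, 10)] with period length k = 2.
k is even, so the fundamental solution of x^2 - 30y^2 = 1 is (p_{k-1}, q_{k-1}) = (p_1, q_1); compute convergents through index 1.
Convergents (p_i = a_i*p_{i-1} + p_{i-2}, q_i = a_i*q_{i-1} + q_{i-2} with p_{-2}=0, p_{-1}=1, q_{-2}=1, q_{-1}=0):
  i=0: a_0=5, p_0 = 5*1 + 0 = 5, q_0 = 5*0 + 1 = 1.
  i=1: a_1=2, p_1 = 2*5 + 1 = 11, q_1 = 2*1 + 0 = 2.
Check: 11^2 - 30*2^2 = 121 - 120 = 1, so (x, y) = (11, 2) solves the equation, and by the theorem it is the least positive solution.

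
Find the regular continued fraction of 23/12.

Run the Euclidean algorithm on 23 and 12; the successive quotients are the partial quotients a_0, a_1, ... (each step inverts the fractional part left over by the previous one):
  23 = 1*12 + 11, so a_0 = 1.
  12 = 1*11 + 1, so a_1 = 1.
  11 = 11*1 + 0, so a_2 = 11.
The remainder reaches 0 after 3 divisions, so the expansion has 3 partial quotients, read off in order.

[1; 1, 11]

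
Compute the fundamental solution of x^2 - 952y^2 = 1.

First expand sqrt(952) as a continued fraction. With x_i = (sqrt(952) + m_i)/d_i and (m_0, d_0) = (0, 1): a_0 = floor(sqrt(952)) = 30, since 30^2 = 900 <= 952 < 961 = 31^2.
Iterate m_{i+1} = d_i*a_i - m_i, d_{i+1} = (952 - m_{i+1}^2)/d_i, a_{i+1} = floor((a_0 + m_{i+1})/d_{i+1}):
  m_1 = 1*30 - 0 = 30, d_1 = (952 - 30^2)/1 = 52/1 = 52, a_1 = floor((30 + 30)/52) = 1.
  m_2 = 52*1 - 30 = 22, d_2 = (952 - 22^2)/52 = 468/52 = 9, a_2 = floor((30 + 22)/9) = 5.
  m_3 = 9*5 - 22 = 23, d_3 = (952 - 23^2)/9 = 423/9 = 47, a_3 = floor((30 + 23)/47) = 1.
  m_4 = 47*1 - 23 = 24, d_4 = (952 - 24^2)/47 = 376/47 = 8, a_4 = floor((30 + 24)/8) = 6.
  m_5 = 8*6 - 24 = 24, d_5 = (952 - 24^2)/8 = 376/8 = 47, a_5 = floor((30 + 24)/47) = 1.
  m_6 = 47*1 - 24 = 23, d_6 = (952 - 23^2)/47 = 423/47 = 9, a_6 = floor((30 + 23)/9) = 5.
  m_7 = 9*5 - 23 = 22, d_7 = (952 - 22^2)/9 = 468/9 = 52, a_7 = floor((30 + 22)/52) = 1.
  m_8 = 52*1 - 22 = 30, d_8 = (952 - 30^2)/52 = 52/52 = 1, a_8 = floor((30 + 30)/1) = 60.
  m_9 = 1*60 - 30 = 30, d_9 = (952 - 30^2)/1 = 52/1 = 52: (m_9, d_9) = (m_1, d_1) = (30, 52), so from here the quotients repeat a_1, ..., a_8; the period length is 8.
So sqrt(952) = [30; (1, 5, 1, 6, 1, 5, 1, 60)] with period length k = 8.
k is even, so the fundamental solution of x^2 - 952y^2 = 1 is (p_{k-1}, q_{k-1}) = (p_7, q_7); compute convergents through index 7.
Convergents (p_i = a_i*p_{i-1} + p_{i-2}, q_i = a_i*q_{i-1} + q_{i-2} with p_{-2}=0, p_{-1}=1, q_{-2}=1, q_{-1}=0):
  i=0: a_0=30, p_0 = 30*1 + 0 = 30, q_0 = 30*0 + 1 = 1.
  i=1: a_1=1, p_1 = 1*30 + 1 = 31, q_1 = 1*1 + 0 = 1.
  i=2: a_2=5, p_2 = 5*31 + 30 = 185, q_2 = 5*1 + 1 = 6.
  i=3: a_3=1, p_3 = 1*185 + 31 = 216, q_3 = 1*6 + 1 = 7.
  i=4: a_4=6, p_4 = 6*216 + 185 = 1481, q_4 = 6*7 + 6 = 48.
  i=5: a_5=1, p_5 = 1*1481 + 216 = 1697, q_5 = 1*48 + 7 = 55.
  i=6: a_6=5, p_6 = 5*1697 + 1481 = 9966, q_6 = 5*55 + 48 = 323.
  i=7: a_7=1, p_7 = 1*9966 + 1697 = 11663, q_7 = 1*323 + 55 = 378.
Check: 11663^2 - 952*378^2 = 136025569 - 136025568 = 1, so (x, y) = (11663, 378) solves the equation, and by the theorem it is the least positive solution.

(x, y) = (11663, 378)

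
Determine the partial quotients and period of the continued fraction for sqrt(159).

Write x_i = (sqrt(159) + m_i)/d_i with (m_0, d_0) = (0, 1). a_0 = floor(sqrt(159)) = 12, since 12^2 = 144 <= 159 < 169 = 13^2.
Iterate m_{i+1} = d_i*a_i - m_i, d_{i+1} = (159 - m_{i+1}^2)/d_i, a_{i+1} = floor((a_0 + m_{i+1})/d_{i+1}):
  m_1 = 1*12 - 0 = 12, d_1 = (159 - 12^2)/1 = 15/1 = 15, a_1 = floor((12 + 12)/15) = 1.
  m_2 = 15*1 - 12 = 3, d_2 = (159 - 3^2)/15 = 150/15 = 10, a_2 = floor((12 + 3)/10) = 1.
  m_3 = 10*1 - 3 = 7, d_3 = (159 - 7^2)/10 = 110/10 = 11, a_3 = floor((12 + 7)/11) = 1.
  m_4 = 11*1 - 7 = 4, d_4 = (159 - 4^2)/11 = 143/11 = 13, a_4 = floor((12 + 4)/13) = 1.
  m_5 = 13*1 - 4 = 9, d_5 = (159 - 9^2)/13 = 78/13 = 6, a_5 = floor((12 + 9)/6) = 3.
  m_6 = 6*3 - 9 = 9, d_6 = (159 - 9^2)/6 = 78/6 = 13, a_6 = floor((12 + 9)/13) = 1.
  m_7 = 13*1 - 9 = 4, d_7 = (159 - 4^2)/13 = 143/13 = 11, a_7 = floor((12 + 4)/11) = 1.
  m_8 = 11*1 - 4 = 7, d_8 = (159 - 7^2)/11 = 110/11 = 10, a_8 = floor((12 + 7)/10) = 1.
  m_9 = 10*1 - 7 = 3, d_9 = (159 - 3^2)/10 = 150/10 = 15, a_9 = floor((12 + 3)/15) = 1.
  m_10 = 15*1 - 3 = 12, d_10 = (159 - 12^2)/15 = 15/15 = 1, a_10 = floor((12 + 12)/1) = 24.
  m_11 = 1*24 - 12 = 12, d_11 = (159 - 12^2)/1 = 15/1 = 15: (m_11, d_11) = (m_1, d_1) = (12, 15), so from here the quotients repeat a_1, ..., a_10; the period length is 10.
Hence the expansion of sqrt(159) is a_0 = 12 followed by the repeating block 1, 1, 1, 1, 3, 1, 1, 1, 1, 24 (period 10).

[12; (1, 1, 1, 1, 3, 1, 1, 1, 1, 24)]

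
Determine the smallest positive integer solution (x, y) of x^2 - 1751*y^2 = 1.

First expand sqrt(1751) as a continued fraction. With x_i = (sqrt(1751) + m_i)/d_i and (m_0, d_0) = (0, 1): a_0 = floor(sqrt(1751)) = 41, since 41^2 = 1681 <= 1751 < 1764 = 42^2.
Iterate m_{i+1} = d_i*a_i - m_i, d_{i+1} = (1751 - m_{i+1}^2)/d_i, a_{i+1} = floor((a_0 + m_{i+1})/d_{i+1}):
  m_1 = 1*41 - 0 = 41, d_1 = (1751 - 41^2)/1 = 70/1 = 70, a_1 = floor((41 + 41)/70) = 1.
  m_2 = 70*1 - 41 = 29, d_2 = (1751 - 29^2)/70 = 910/70 = 13, a_2 = floor((41 + 29)/13) = 5.
  m_3 = 13*5 - 29 = 36, d_3 = (1751 - 36^2)/13 = 455/13 = 35, a_3 = floor((41 + 36)/35) = 2.
  m_4 = 35*2 - 36 = 34, d_4 = (1751 - 34^2)/35 = 595/35 = 17, a_4 = floor((41 + 34)/17) = 4.
  m_5 = 17*4 - 34 = 34, d_5 = (1751 - 34^2)/17 = 595/17 = 35, a_5 = floor((41 + 34)/35) = 2.
  m_6 = 35*2 - 34 = 36, d_6 = (1751 - 36^2)/35 = 455/35 = 13, a_6 = floor((41 + 36)/13) = 5.
  m_7 = 13*5 - 36 = 29, d_7 = (1751 - 29^2)/13 = 910/13 = 70, a_7 = floor((41 + 29)/70) = 1.
  m_8 = 70*1 - 29 = 41, d_8 = (1751 - 41^2)/70 = 70/70 = 1, a_8 = floor((41 + 41)/1) = 82.
  m_9 = 1*82 - 41 = 41, d_9 = (1751 - 41^2)/1 = 70/1 = 70: (m_9, d_9) = (m_1, d_1) = (41, 70), so from here the quotients repeat a_1, ..., a_8; the period length is 8.
So sqrt(1751) = [41; (1, 5, 2, 4, 2, 5, 1, 82)] with period length k = 8.
k is even, so the fundamental solution of x^2 - 1751y^2 = 1 is (p_{k-1}, q_{k-1}) = (p_7, q_7); compute convergents through index 7.
Convergents (p_i = a_i*p_{i-1} + p_{i-2}, q_i = a_i*q_{i-1} + q_{i-2} with p_{-2}=0, p_{-1}=1, q_{-2}=1, q_{-1}=0):
  i=0: a_0=41, p_0 = 41*1 + 0 = 41, q_0 = 41*0 + 1 = 1.
  i=1: a_1=1, p_1 = 1*41 + 1 = 42, q_1 = 1*1 + 0 = 1.
  i=2: a_2=5, p_2 = 5*42 + 41 = 251, q_2 = 5*1 + 1 = 6.
  i=3: a_3=2, p_3 = 2*251 + 42 = 544, q_3 = 2*6 + 1 = 13.
  i=4: a_4=4, p_4 = 4*544 + 251 = 2427, q_4 = 4*13 + 6 = 58.
  i=5: a_5=2, p_5 = 2*2427 + 544 = 5398, q_5 = 2*58 + 13 = 129.
  i=6: a_6=5, p_6 = 5*5398 + 2427 = 29417, q_6 = 5*129 + 58 = 703.
  i=7: a_7=1, p_7 = 1*29417 + 5398 = 34815, q_7 = 1*703 + 129 = 832.
Check: 34815^2 - 1751*832^2 = 1212084225 - 1212084224 = 1, so (x, y) = (34815, 832) solves the equation, and by the theorem it is the least positive solution.

(x, y) = (34815, 832)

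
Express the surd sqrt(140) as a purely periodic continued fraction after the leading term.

[11; (1, 4, 1, 22)]

Write x_i = (sqrt(140) + m_i)/d_i with (m_0, d_0) = (0, 1). a_0 = floor(sqrt(140)) = 11, since 11^2 = 121 <= 140 < 144 = 12^2.
Iterate m_{i+1} = d_i*a_i - m_i, d_{i+1} = (140 - m_{i+1}^2)/d_i, a_{i+1} = floor((a_0 + m_{i+1})/d_{i+1}):
  m_1 = 1*11 - 0 = 11, d_1 = (140 - 11^2)/1 = 19/1 = 19, a_1 = floor((11 + 11)/19) = 1.
  m_2 = 19*1 - 11 = 8, d_2 = (140 - 8^2)/19 = 76/19 = 4, a_2 = floor((11 + 8)/4) = 4.
  m_3 = 4*4 - 8 = 8, d_3 = (140 - 8^2)/4 = 76/4 = 19, a_3 = floor((11 + 8)/19) = 1.
  m_4 = 19*1 - 8 = 11, d_4 = (140 - 11^2)/19 = 19/19 = 1, a_4 = floor((11 + 11)/1) = 22.
  m_5 = 1*22 - 11 = 11, d_5 = (140 - 11^2)/1 = 19/1 = 19: (m_5, d_5) = (m_1, d_1) = (11, 19), so from here the quotients repeat a_1, ..., a_4; the period length is 4.
Hence the expansion of sqrt(140) is a_0 = 11 followed by the repeating block 1, 4, 1, 22 (period 4).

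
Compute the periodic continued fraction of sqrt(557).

[23; (1, 1, 1, 1, 46)]

Write x_i = (sqrt(557) + m_i)/d_i with (m_0, d_0) = (0, 1). a_0 = floor(sqrt(557)) = 23, since 23^2 = 529 <= 557 < 576 = 24^2.
Iterate m_{i+1} = d_i*a_i - m_i, d_{i+1} = (557 - m_{i+1}^2)/d_i, a_{i+1} = floor((a_0 + m_{i+1})/d_{i+1}):
  m_1 = 1*23 - 0 = 23, d_1 = (557 - 23^2)/1 = 28/1 = 28, a_1 = floor((23 + 23)/28) = 1.
  m_2 = 28*1 - 23 = 5, d_2 = (557 - 5^2)/28 = 532/28 = 19, a_2 = floor((23 + 5)/19) = 1.
  m_3 = 19*1 - 5 = 14, d_3 = (557 - 14^2)/19 = 361/19 = 19, a_3 = floor((23 + 14)/19) = 1.
  m_4 = 19*1 - 14 = 5, d_4 = (557 - 5^2)/19 = 532/19 = 28, a_4 = floor((23 + 5)/28) = 1.
  m_5 = 28*1 - 5 = 23, d_5 = (557 - 23^2)/28 = 28/28 = 1, a_5 = floor((23 + 23)/1) = 46.
  m_6 = 1*46 - 23 = 23, d_6 = (557 - 23^2)/1 = 28/1 = 28: (m_6, d_6) = (m_1, d_1) = (23, 28), so from here the quotients repeat a_1, ..., a_5; the period length is 5.
Hence the expansion of sqrt(557) is a_0 = 23 followed by the repeating block 1, 1, 1, 1, 46 (period 5).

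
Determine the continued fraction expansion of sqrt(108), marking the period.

[10; (2, 1, 1, 4, 1, 1, 2, 20)]

Write x_i = (sqrt(108) + m_i)/d_i with (m_0, d_0) = (0, 1). a_0 = floor(sqrt(108)) = 10, since 10^2 = 100 <= 108 < 121 = 11^2.
Iterate m_{i+1} = d_i*a_i - m_i, d_{i+1} = (108 - m_{i+1}^2)/d_i, a_{i+1} = floor((a_0 + m_{i+1})/d_{i+1}):
  m_1 = 1*10 - 0 = 10, d_1 = (108 - 10^2)/1 = 8/1 = 8, a_1 = floor((10 + 10)/8) = 2.
  m_2 = 8*2 - 10 = 6, d_2 = (108 - 6^2)/8 = 72/8 = 9, a_2 = floor((10 + 6)/9) = 1.
  m_3 = 9*1 - 6 = 3, d_3 = (108 - 3^2)/9 = 99/9 = 11, a_3 = floor((10 + 3)/11) = 1.
  m_4 = 11*1 - 3 = 8, d_4 = (108 - 8^2)/11 = 44/11 = 4, a_4 = floor((10 + 8)/4) = 4.
  m_5 = 4*4 - 8 = 8, d_5 = (108 - 8^2)/4 = 44/4 = 11, a_5 = floor((10 + 8)/11) = 1.
  m_6 = 11*1 - 8 = 3, d_6 = (108 - 3^2)/11 = 99/11 = 9, a_6 = floor((10 + 3)/9) = 1.
  m_7 = 9*1 - 3 = 6, d_7 = (108 - 6^2)/9 = 72/9 = 8, a_7 = floor((10 + 6)/8) = 2.
  m_8 = 8*2 - 6 = 10, d_8 = (108 - 10^2)/8 = 8/8 = 1, a_8 = floor((10 + 10)/1) = 20.
  m_9 = 1*20 - 10 = 10, d_9 = (108 - 10^2)/1 = 8/1 = 8: (m_9, d_9) = (m_1, d_1) = (10, 8), so from here the quotients repeat a_1, ..., a_8; the period length is 8.
Hence the expansion of sqrt(108) is a_0 = 10 followed by the repeating block 2, 1, 1, 4, 1, 1, 2, 20 (period 8).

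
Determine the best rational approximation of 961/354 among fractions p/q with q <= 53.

19/7

Expand x = 961/354 as a continued fraction with the Euclidean algorithm:
  961 = 2*354 + 253, so a_0 = 2.
  354 = 1*253 + 101, so a_1 = 1.
  253 = 2*101 + 51, so a_2 = 2.
  101 = 1*51 + 50, so a_3 = 1.
  51 = 1*50 + 1, so a_4 = 1.
  50 = 50*1 + 0, so a_5 = 50.
so x = [2; 1, 2, 1, 1, 50].
Convergents (p_i = a_i*p_{i-1} + p_{i-2}, q_i = a_i*q_{i-1} + q_{i-2} with p_{-2}=0, p_{-1}=1, q_{-2}=1, q_{-1}=0), until the denominator exceeds 53:
  i=0: a_0=2, p_0 = 2*1 + 0 = 2, q_0 = 2*0 + 1 = 1.
  i=1: a_1=1, p_1 = 1*2 + 1 = 3, q_1 = 1*1 + 0 = 1.
  i=2: a_2=2, p_2 = 2*3 + 2 = 8, q_2 = 2*1 + 1 = 3.
  i=3: a_3=1, p_3 = 1*8 + 3 = 11, q_3 = 1*3 + 1 = 4.
  i=4: a_4=1, p_4 = 1*11 + 8 = 19, q_4 = 1*4 + 3 = 7.
  i=5: a_5=50, p_5 = 50*19 + 11 = 961, q_5 = 50*7 + 4 = 354.
q_5 = 354 > 53, so the last convergent with denominator <= 53 is p_4/q_4 = 19/7.
The closest fraction with denominator <= 53 is either p_4/q_4 or the intermediate fraction (k*p_4 + p_3)/(k*q_4 + q_3) with the largest k >= 1 whose denominator stays <= 53; these approach x as k grows, and every other convergent or intermediate fraction in range is farther away.
Largest k: floor((53 - q_3)/q_4) = floor((53 - 4)/7) = 7.
That gives (7*19 + 11)/(7*7 + 4) = 144/53.
Compare the errors: |x - 19/7| = |961*7 - 19*354|/(354*7) = 1/2478, and |x - 144/53| = |961*53 - 144*354|/(354*53) = 43/18762.
Cross-multiplying, 1*18762 = 18762 < 106554 = 43*2478, so 1/2478 is smaller: the convergent 19/7 is closer to x than 144/53.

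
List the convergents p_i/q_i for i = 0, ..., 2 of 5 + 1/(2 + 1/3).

5/1, 11/2, 38/7

Using the convergent recurrence p_i = a_i*p_{i-1} + p_{i-2}, q_i = a_i*q_{i-1} + q_{i-2} with p_{-2}=0, p_{-1}=1, q_{-2}=1, q_{-1}=0:
  i=0: a_0=5, p_0 = 5*1 + 0 = 5, q_0 = 5*0 + 1 = 1.
  i=1: a_1=2, p_1 = 2*5 + 1 = 11, q_1 = 2*1 + 0 = 2.
  i=2: a_2=3, p_2 = 3*11 + 5 = 38, q_2 = 3*2 + 1 = 7.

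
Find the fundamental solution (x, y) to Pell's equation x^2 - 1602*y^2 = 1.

(x, y) = (1601, 40)

First expand sqrt(1602) as a continued fraction. With x_i = (sqrt(1602) + m_i)/d_i and (m_0, d_0) = (0, 1): a_0 = floor(sqrt(1602)) = 40, since 40^2 = 1600 <= 1602 < 1681 = 41^2.
Iterate m_{i+1} = d_i*a_i - m_i, d_{i+1} = (1602 - m_{i+1}^2)/d_i, a_{i+1} = floor((a_0 + m_{i+1})/d_{i+1}):
  m_1 = 1*40 - 0 = 40, d_1 = (1602 - 40^2)/1 = 2/1 = 2, a_1 = floor((40 + 40)/2) = 40.
  m_2 = 2*40 - 40 = 40, d_2 = (1602 - 40^2)/2 = 2/2 = 1, a_2 = floor((40 + 40)/1) = 80.
  m_3 = 1*80 - 40 = 40, d_3 = (1602 - 40^2)/1 = 2/1 = 2: (m_3, d_3) = (m_1, d_1) = (40, 2), so from here the quotients repeat a_1, a_2; the period length is 2.
So sqrt(1602) = [40; (40, 80)] with period length k = 2.
k is even, so the fundamental solution of x^2 - 1602y^2 = 1 is (p_{k-1}, q_{k-1}) = (p_1, q_1); compute convergents through index 1.
Convergents (p_i = a_i*p_{i-1} + p_{i-2}, q_i = a_i*q_{i-1} + q_{i-2} with p_{-2}=0, p_{-1}=1, q_{-2}=1, q_{-1}=0):
  i=0: a_0=40, p_0 = 40*1 + 0 = 40, q_0 = 40*0 + 1 = 1.
  i=1: a_1=40, p_1 = 40*40 + 1 = 1601, q_1 = 40*1 + 0 = 40.
Check: 1601^2 - 1602*40^2 = 2563201 - 2563200 = 1, so (x, y) = (1601, 40) solves the equation, and by the theorem it is the least positive solution.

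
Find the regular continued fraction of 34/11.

Run the Euclidean algorithm on 34 and 11; the successive quotients are the partial quotients a_0, a_1, ... (each step inverts the fractional part left over by the previous one):
  34 = 3*11 + 1, so a_0 = 3.
  11 = 11*1 + 0, so a_1 = 11.
The remainder reaches 0 after 2 divisions, so the expansion has 2 partial quotients, read off in order.

[3; 11]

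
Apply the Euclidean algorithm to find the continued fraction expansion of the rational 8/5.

Run the Euclidean algorithm on 8 and 5; the successive quotients are the partial quotients a_0, a_1, ... (each step inverts the fractional part left over by the previous one):
  8 = 1*5 + 3, so a_0 = 1.
  5 = 1*3 + 2, so a_1 = 1.
  3 = 1*2 + 1, so a_2 = 1.
  2 = 2*1 + 0, so a_3 = 2.
The remainder reaches 0 after 4 divisions, so the expansion has 4 partial quotients, read off in order.

[1; 1, 1, 2]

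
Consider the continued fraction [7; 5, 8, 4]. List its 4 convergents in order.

7/1, 36/5, 295/41, 1216/169

Using the convergent recurrence p_i = a_i*p_{i-1} + p_{i-2}, q_i = a_i*q_{i-1} + q_{i-2} with p_{-2}=0, p_{-1}=1, q_{-2}=1, q_{-1}=0:
  i=0: a_0=7, p_0 = 7*1 + 0 = 7, q_0 = 7*0 + 1 = 1.
  i=1: a_1=5, p_1 = 5*7 + 1 = 36, q_1 = 5*1 + 0 = 5.
  i=2: a_2=8, p_2 = 8*36 + 7 = 295, q_2 = 8*5 + 1 = 41.
  i=3: a_3=4, p_3 = 4*295 + 36 = 1216, q_3 = 4*41 + 5 = 169.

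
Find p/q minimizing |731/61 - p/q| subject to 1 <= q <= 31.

Expand x = 731/61 as a continued fraction with the Euclidean algorithm:
  731 = 11*61 + 60, so a_0 = 11.
  61 = 1*60 + 1, so a_1 = 1.
  60 = 60*1 + 0, so a_2 = 60.
so x = [11; 1, 60].
Convergents (p_i = a_i*p_{i-1} + p_{i-2}, q_i = a_i*q_{i-1} + q_{i-2} with p_{-2}=0, p_{-1}=1, q_{-2}=1, q_{-1}=0), until the denominator exceeds 31:
  i=0: a_0=11, p_0 = 11*1 + 0 = 11, q_0 = 11*0 + 1 = 1.
  i=1: a_1=1, p_1 = 1*11 + 1 = 12, q_1 = 1*1 + 0 = 1.
  i=2: a_2=60, p_2 = 60*12 + 11 = 731, q_2 = 60*1 + 1 = 61.
q_2 = 61 > 31, so the last convergent with denominator <= 31 is p_1/q_1 = 12/1.
The closest fraction with denominator <= 31 is either p_1/q_1 or the intermediate fraction (k*p_1 + p_0)/(k*q_1 + q_0) with the largest k >= 1 whose denominator stays <= 31; these approach x as k grows, and every other convergent or intermediate fraction in range is farther away.
Largest k: floor((31 - q_0)/q_1) = floor((31 - 1)/1) = 30.
That gives (30*12 + 11)/(30*1 + 1) = 371/31.
Compare the errors: |x - 12/1| = |731*1 - 12*61|/(61*1) = 1/61, and |x - 371/31| = |731*31 - 371*61|/(61*31) = 30/1891.
Cross-multiplying, 30*61 = 1830 < 1891 = 1*1891, so 30/1891 is smaller: the intermediate fraction 371/31 is closer to x than 12/1.

371/31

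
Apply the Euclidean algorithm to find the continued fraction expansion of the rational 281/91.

Run the Euclidean algorithm on 281 and 91; the successive quotients are the partial quotients a_0, a_1, ... (each step inverts the fractional part left over by the previous one):
  281 = 3*91 + 8, so a_0 = 3.
  91 = 11*8 + 3, so a_1 = 11.
  8 = 2*3 + 2, so a_2 = 2.
  3 = 1*2 + 1, so a_3 = 1.
  2 = 2*1 + 0, so a_4 = 2.
The remainder reaches 0 after 5 divisions, so the expansion has 5 partial quotients, read off in order.

[3; 11, 2, 1, 2]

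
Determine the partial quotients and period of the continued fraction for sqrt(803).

Write x_i = (sqrt(803) + m_i)/d_i with (m_0, d_0) = (0, 1). a_0 = floor(sqrt(803)) = 28, since 28^2 = 784 <= 803 < 841 = 29^2.
Iterate m_{i+1} = d_i*a_i - m_i, d_{i+1} = (803 - m_{i+1}^2)/d_i, a_{i+1} = floor((a_0 + m_{i+1})/d_{i+1}):
  m_1 = 1*28 - 0 = 28, d_1 = (803 - 28^2)/1 = 19/1 = 19, a_1 = floor((28 + 28)/19) = 2.
  m_2 = 19*2 - 28 = 10, d_2 = (803 - 10^2)/19 = 703/19 = 37, a_2 = floor((28 + 10)/37) = 1.
  m_3 = 37*1 - 10 = 27, d_3 = (803 - 27^2)/37 = 74/37 = 2, a_3 = floor((28 + 27)/2) = 27.
  m_4 = 2*27 - 27 = 27, d_4 = (803 - 27^2)/2 = 74/2 = 37, a_4 = floor((28 + 27)/37) = 1.
  m_5 = 37*1 - 27 = 10, d_5 = (803 - 10^2)/37 = 703/37 = 19, a_5 = floor((28 + 10)/19) = 2.
  m_6 = 19*2 - 10 = 28, d_6 = (803 - 28^2)/19 = 19/19 = 1, a_6 = floor((28 + 28)/1) = 56.
  m_7 = 1*56 - 28 = 28, d_7 = (803 - 28^2)/1 = 19/1 = 19: (m_7, d_7) = (m_1, d_1) = (28, 19), so from here the quotients repeat a_1, ..., a_6; the period length is 6.
Hence the expansion of sqrt(803) is a_0 = 28 followed by the repeating block 2, 1, 27, 1, 2, 56 (period 6).

[28; (2, 1, 27, 1, 2, 56)]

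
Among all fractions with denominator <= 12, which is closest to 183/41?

Expand x = 183/41 as a continued fraction with the Euclidean algorithm:
  183 = 4*41 + 19, so a_0 = 4.
  41 = 2*19 + 3, so a_1 = 2.
  19 = 6*3 + 1, so a_2 = 6.
  3 = 3*1 + 0, so a_3 = 3.
so x = [4; 2, 6, 3].
Convergents (p_i = a_i*p_{i-1} + p_{i-2}, q_i = a_i*q_{i-1} + q_{i-2} with p_{-2}=0, p_{-1}=1, q_{-2}=1, q_{-1}=0), until the denominator exceeds 12:
  i=0: a_0=4, p_0 = 4*1 + 0 = 4, q_0 = 4*0 + 1 = 1.
  i=1: a_1=2, p_1 = 2*4 + 1 = 9, q_1 = 2*1 + 0 = 2.
  i=2: a_2=6, p_2 = 6*9 + 4 = 58, q_2 = 6*2 + 1 = 13.
q_2 = 13 > 12, so the last convergent with denominator <= 12 is p_1/q_1 = 9/2.
The closest fraction with denominator <= 12 is either p_1/q_1 or the intermediate fraction (k*p_1 + p_0)/(k*q_1 + q_0) with the largest k >= 1 whose denominator stays <= 12; these approach x as k grows, and every other convergent or intermediate fraction in range is farther away.
Largest k: floor((12 - q_0)/q_1) = floor((12 - 1)/2) = 5.
That gives (5*9 + 4)/(5*2 + 1) = 49/11.
Compare the errors: |x - 9/2| = |183*2 - 9*41|/(41*2) = 3/82, and |x - 49/11| = |183*11 - 49*41|/(41*11) = 4/451.
Cross-multiplying, 4*82 = 328 < 1353 = 3*451, so 4/451 is smaller: the intermediate fraction 49/11 is closer to x than 9/2.

49/11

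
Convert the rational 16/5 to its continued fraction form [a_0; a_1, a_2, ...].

Run the Euclidean algorithm on 16 and 5; the successive quotients are the partial quotients a_0, a_1, ... (each step inverts the fractional part left over by the previous one):
  16 = 3*5 + 1, so a_0 = 3.
  5 = 5*1 + 0, so a_1 = 5.
The remainder reaches 0 after 2 divisions, so the expansion has 2 partial quotients, read off in order.

[3; 5]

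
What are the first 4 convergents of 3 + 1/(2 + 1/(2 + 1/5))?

3/1, 7/2, 17/5, 92/27

Using the convergent recurrence p_i = a_i*p_{i-1} + p_{i-2}, q_i = a_i*q_{i-1} + q_{i-2} with p_{-2}=0, p_{-1}=1, q_{-2}=1, q_{-1}=0:
  i=0: a_0=3, p_0 = 3*1 + 0 = 3, q_0 = 3*0 + 1 = 1.
  i=1: a_1=2, p_1 = 2*3 + 1 = 7, q_1 = 2*1 + 0 = 2.
  i=2: a_2=2, p_2 = 2*7 + 3 = 17, q_2 = 2*2 + 1 = 5.
  i=3: a_3=5, p_3 = 5*17 + 7 = 92, q_3 = 5*5 + 2 = 27.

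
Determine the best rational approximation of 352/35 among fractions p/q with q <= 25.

Expand x = 352/35 as a continued fraction with the Euclidean algorithm:
  352 = 10*35 + 2, so a_0 = 10.
  35 = 17*2 + 1, so a_1 = 17.
  2 = 2*1 + 0, so a_2 = 2.
so x = [10; 17, 2].
Convergents (p_i = a_i*p_{i-1} + p_{i-2}, q_i = a_i*q_{i-1} + q_{i-2} with p_{-2}=0, p_{-1}=1, q_{-2}=1, q_{-1}=0), until the denominator exceeds 25:
  i=0: a_0=10, p_0 = 10*1 + 0 = 10, q_0 = 10*0 + 1 = 1.
  i=1: a_1=17, p_1 = 17*10 + 1 = 171, q_1 = 17*1 + 0 = 17.
  i=2: a_2=2, p_2 = 2*171 + 10 = 352, q_2 = 2*17 + 1 = 35.
q_2 = 35 > 25, so the last convergent with denominator <= 25 is p_1/q_1 = 171/17.
The closest fraction with denominator <= 25 is either p_1/q_1 or the intermediate fraction (k*p_1 + p_0)/(k*q_1 + q_0) with the largest k >= 1 whose denominator stays <= 25; these approach x as k grows, and every other convergent or intermediate fraction in range is farther away.
Largest k: floor((25 - q_0)/q_1) = floor((25 - 1)/17) = 1.
That gives (1*171 + 10)/(1*17 + 1) = 181/18.
Compare the errors: |x - 171/17| = |352*17 - 171*35|/(35*17) = 1/595, and |x - 181/18| = |352*18 - 181*35|/(35*18) = 1/630.
Cross-multiplying, 1*595 = 595 < 630 = 1*630, so 1/630 is smaller: the intermediate fraction 181/18 is closer to x than 171/17.

181/18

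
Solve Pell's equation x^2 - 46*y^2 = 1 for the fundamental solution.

First expand sqrt(46) as a continued fraction. With x_i = (sqrt(46) + m_i)/d_i and (m_0, d_0) = (0, 1): a_0 = floor(sqrt(46)) = 6, since 6^2 = 36 <= 46 < 49 = 7^2.
Iterate m_{i+1} = d_i*a_i - m_i, d_{i+1} = (46 - m_{i+1}^2)/d_i, a_{i+1} = floor((a_0 + m_{i+1})/d_{i+1}):
  m_1 = 1*6 - 0 = 6, d_1 = (46 - 6^2)/1 = 10/1 = 10, a_1 = floor((6 + 6)/10) = 1.
  m_2 = 10*1 - 6 = 4, d_2 = (46 - 4^2)/10 = 30/10 = 3, a_2 = floor((6 + 4)/3) = 3.
  m_3 = 3*3 - 4 = 5, d_3 = (46 - 5^2)/3 = 21/3 = 7, a_3 = floor((6 + 5)/7) = 1.
  m_4 = 7*1 - 5 = 2, d_4 = (46 - 2^2)/7 = 42/7 = 6, a_4 = floor((6 + 2)/6) = 1.
  m_5 = 6*1 - 2 = 4, d_5 = (46 - 4^2)/6 = 30/6 = 5, a_5 = floor((6 + 4)/5) = 2.
  m_6 = 5*2 - 4 = 6, d_6 = (46 - 6^2)/5 = 10/5 = 2, a_6 = floor((6 + 6)/2) = 6.
  m_7 = 2*6 - 6 = 6, d_7 = (46 - 6^2)/2 = 10/2 = 5, a_7 = floor((6 + 6)/5) = 2.
  m_8 = 5*2 - 6 = 4, d_8 = (46 - 4^2)/5 = 30/5 = 6, a_8 = floor((6 + 4)/6) = 1.
  m_9 = 6*1 - 4 = 2, d_9 = (46 - 2^2)/6 = 42/6 = 7, a_9 = floor((6 + 2)/7) = 1.
  m_10 = 7*1 - 2 = 5, d_10 = (46 - 5^2)/7 = 21/7 = 3, a_10 = floor((6 + 5)/3) = 3.
  m_11 = 3*3 - 5 = 4, d_11 = (46 - 4^2)/3 = 30/3 = 10, a_11 = floor((6 + 4)/10) = 1.
  m_12 = 10*1 - 4 = 6, d_12 = (46 - 6^2)/10 = 10/10 = 1, a_12 = floor((6 + 6)/1) = 12.
  m_13 = 1*12 - 6 = 6, d_13 = (46 - 6^2)/1 = 10/1 = 10: (m_13, d_13) = (m_1, d_1) = (6, 10), so from here the quotients repeat a_1, ..., a_12; the period length is 12.
So sqrt(46) = [6; (1, 3, 1, 1, 2, 6, 2, 1, 1, 3, 1, 12)] with period length k = 12.
k is even, so the fundamental solution of x^2 - 46y^2 = 1 is (p_{k-1}, q_{k-1}) = (p_11, q_11); compute convergents through index 11.
Convergents (p_i = a_i*p_{i-1} + p_{i-2}, q_i = a_i*q_{i-1} + q_{i-2} with p_{-2}=0, p_{-1}=1, q_{-2}=1, q_{-1}=0):
  i=0: a_0=6, p_0 = 6*1 + 0 = 6, q_0 = 6*0 + 1 = 1.
  i=1: a_1=1, p_1 = 1*6 + 1 = 7, q_1 = 1*1 + 0 = 1.
  i=2: a_2=3, p_2 = 3*7 + 6 = 27, q_2 = 3*1 + 1 = 4.
  i=3: a_3=1, p_3 = 1*27 + 7 = 34, q_3 = 1*4 + 1 = 5.
  i=4: a_4=1, p_4 = 1*34 + 27 = 61, q_4 = 1*5 + 4 = 9.
  i=5: a_5=2, p_5 = 2*61 + 34 = 156, q_5 = 2*9 + 5 = 23.
  i=6: a_6=6, p_6 = 6*156 + 61 = 997, q_6 = 6*23 + 9 = 147.
  i=7: a_7=2, p_7 = 2*997 + 156 = 2150, q_7 = 2*147 + 23 = 317.
  i=8: a_8=1, p_8 = 1*2150 + 997 = 3147, q_8 = 1*317 + 147 = 464.
  i=9: a_9=1, p_9 = 1*3147 + 2150 = 5297, q_9 = 1*464 + 317 = 781.
  i=10: a_10=3, p_10 = 3*5297 + 3147 = 19038, q_10 = 3*781 + 464 = 2807.
  i=11: a_11=1, p_11 = 1*19038 + 5297 = 24335, q_11 = 1*2807 + 781 = 3588.
Check: 24335^2 - 46*3588^2 = 592192225 - 592192224 = 1, so (x, y) = (24335, 3588) solves the equation, and by the theorem it is the least positive solution.

(x, y) = (24335, 3588)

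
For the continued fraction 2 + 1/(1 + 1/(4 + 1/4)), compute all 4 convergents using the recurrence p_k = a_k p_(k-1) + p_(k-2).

Using the convergent recurrence p_i = a_i*p_{i-1} + p_{i-2}, q_i = a_i*q_{i-1} + q_{i-2} with p_{-2}=0, p_{-1}=1, q_{-2}=1, q_{-1}=0:
  i=0: a_0=2, p_0 = 2*1 + 0 = 2, q_0 = 2*0 + 1 = 1.
  i=1: a_1=1, p_1 = 1*2 + 1 = 3, q_1 = 1*1 + 0 = 1.
  i=2: a_2=4, p_2 = 4*3 + 2 = 14, q_2 = 4*1 + 1 = 5.
  i=3: a_3=4, p_3 = 4*14 + 3 = 59, q_3 = 4*5 + 1 = 21.

2/1, 3/1, 14/5, 59/21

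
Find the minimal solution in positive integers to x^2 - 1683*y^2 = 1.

First expand sqrt(1683) as a continued fraction. With x_i = (sqrt(1683) + m_i)/d_i and (m_0, d_0) = (0, 1): a_0 = floor(sqrt(1683)) = 41, since 41^2 = 1681 <= 1683 < 1764 = 42^2.
Iterate m_{i+1} = d_i*a_i - m_i, d_{i+1} = (1683 - m_{i+1}^2)/d_i, a_{i+1} = floor((a_0 + m_{i+1})/d_{i+1}):
  m_1 = 1*41 - 0 = 41, d_1 = (1683 - 41^2)/1 = 2/1 = 2, a_1 = floor((41 + 41)/2) = 41.
  m_2 = 2*41 - 41 = 41, d_2 = (1683 - 41^2)/2 = 2/2 = 1, a_2 = floor((41 + 41)/1) = 82.
  m_3 = 1*82 - 41 = 41, d_3 = (1683 - 41^2)/1 = 2/1 = 2: (m_3, d_3) = (m_1, d_1) = (41, 2), so from here the quotients repeat a_1, a_2; the period length is 2.
So sqrt(1683) = [41; (41, 82)] with period length k = 2.
k is even, so the fundamental solution of x^2 - 1683y^2 = 1 is (p_{k-1}, q_{k-1}) = (p_1, q_1); compute convergents through index 1.
Convergents (p_i = a_i*p_{i-1} + p_{i-2}, q_i = a_i*q_{i-1} + q_{i-2} with p_{-2}=0, p_{-1}=1, q_{-2}=1, q_{-1}=0):
  i=0: a_0=41, p_0 = 41*1 + 0 = 41, q_0 = 41*0 + 1 = 1.
  i=1: a_1=41, p_1 = 41*41 + 1 = 1682, q_1 = 41*1 + 0 = 41.
Check: 1682^2 - 1683*41^2 = 2829124 - 2829123 = 1, so (x, y) = (1682, 41) solves the equation, and by the theorem it is the least positive solution.

(x, y) = (1682, 41)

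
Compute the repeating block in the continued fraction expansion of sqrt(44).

[6; (1, 1, 1, 2, 1, 1, 1, 12)]

Write x_i = (sqrt(44) + m_i)/d_i with (m_0, d_0) = (0, 1). a_0 = floor(sqrt(44)) = 6, since 6^2 = 36 <= 44 < 49 = 7^2.
Iterate m_{i+1} = d_i*a_i - m_i, d_{i+1} = (44 - m_{i+1}^2)/d_i, a_{i+1} = floor((a_0 + m_{i+1})/d_{i+1}):
  m_1 = 1*6 - 0 = 6, d_1 = (44 - 6^2)/1 = 8/1 = 8, a_1 = floor((6 + 6)/8) = 1.
  m_2 = 8*1 - 6 = 2, d_2 = (44 - 2^2)/8 = 40/8 = 5, a_2 = floor((6 + 2)/5) = 1.
  m_3 = 5*1 - 2 = 3, d_3 = (44 - 3^2)/5 = 35/5 = 7, a_3 = floor((6 + 3)/7) = 1.
  m_4 = 7*1 - 3 = 4, d_4 = (44 - 4^2)/7 = 28/7 = 4, a_4 = floor((6 + 4)/4) = 2.
  m_5 = 4*2 - 4 = 4, d_5 = (44 - 4^2)/4 = 28/4 = 7, a_5 = floor((6 + 4)/7) = 1.
  m_6 = 7*1 - 4 = 3, d_6 = (44 - 3^2)/7 = 35/7 = 5, a_6 = floor((6 + 3)/5) = 1.
  m_7 = 5*1 - 3 = 2, d_7 = (44 - 2^2)/5 = 40/5 = 8, a_7 = floor((6 + 2)/8) = 1.
  m_8 = 8*1 - 2 = 6, d_8 = (44 - 6^2)/8 = 8/8 = 1, a_8 = floor((6 + 6)/1) = 12.
  m_9 = 1*12 - 6 = 6, d_9 = (44 - 6^2)/1 = 8/1 = 8: (m_9, d_9) = (m_1, d_1) = (6, 8), so from here the quotients repeat a_1, ..., a_8; the period length is 8.
Hence the expansion of sqrt(44) is a_0 = 6 followed by the repeating block 1, 1, 1, 2, 1, 1, 1, 12 (period 8).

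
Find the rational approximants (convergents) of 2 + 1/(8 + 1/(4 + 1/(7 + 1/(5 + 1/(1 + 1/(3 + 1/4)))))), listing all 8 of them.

Using the convergent recurrence p_i = a_i*p_{i-1} + p_{i-2}, q_i = a_i*q_{i-1} + q_{i-2} with p_{-2}=0, p_{-1}=1, q_{-2}=1, q_{-1}=0:
  i=0: a_0=2, p_0 = 2*1 + 0 = 2, q_0 = 2*0 + 1 = 1.
  i=1: a_1=8, p_1 = 8*2 + 1 = 17, q_1 = 8*1 + 0 = 8.
  i=2: a_2=4, p_2 = 4*17 + 2 = 70, q_2 = 4*8 + 1 = 33.
  i=3: a_3=7, p_3 = 7*70 + 17 = 507, q_3 = 7*33 + 8 = 239.
  i=4: a_4=5, p_4 = 5*507 + 70 = 2605, q_4 = 5*239 + 33 = 1228.
  i=5: a_5=1, p_5 = 1*2605 + 507 = 3112, q_5 = 1*1228 + 239 = 1467.
  i=6: a_6=3, p_6 = 3*3112 + 2605 = 11941, q_6 = 3*1467 + 1228 = 5629.
  i=7: a_7=4, p_7 = 4*11941 + 3112 = 50876, q_7 = 4*5629 + 1467 = 23983.

2/1, 17/8, 70/33, 507/239, 2605/1228, 3112/1467, 11941/5629, 50876/23983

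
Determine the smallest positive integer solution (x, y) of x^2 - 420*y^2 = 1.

First expand sqrt(420) as a continued fraction. With x_i = (sqrt(420) + m_i)/d_i and (m_0, d_0) = (0, 1): a_0 = floor(sqrt(420)) = 20, since 20^2 = 400 <= 420 < 441 = 21^2.
Iterate m_{i+1} = d_i*a_i - m_i, d_{i+1} = (420 - m_{i+1}^2)/d_i, a_{i+1} = floor((a_0 + m_{i+1})/d_{i+1}):
  m_1 = 1*20 - 0 = 20, d_1 = (420 - 20^2)/1 = 20/1 = 20, a_1 = floor((20 + 20)/20) = 2.
  m_2 = 20*2 - 20 = 20, d_2 = (420 - 20^2)/20 = 20/20 = 1, a_2 = floor((20 + 20)/1) = 40.
  m_3 = 1*40 - 20 = 20, d_3 = (420 - 20^2)/1 = 20/1 = 20: (m_3, d_3) = (m_1, d_1) = (20, 20), so from here the quotients repeat a_1, a_2; the period length is 2.
So sqrt(420) = [20; (2, 40)] with period length k = 2.
k is even, so the fundamental solution of x^2 - 420y^2 = 1 is (p_{k-1}, q_{k-1}) = (p_1, q_1); compute convergents through index 1.
Convergents (p_i = a_i*p_{i-1} + p_{i-2}, q_i = a_i*q_{i-1} + q_{i-2} with p_{-2}=0, p_{-1}=1, q_{-2}=1, q_{-1}=0):
  i=0: a_0=20, p_0 = 20*1 + 0 = 20, q_0 = 20*0 + 1 = 1.
  i=1: a_1=2, p_1 = 2*20 + 1 = 41, q_1 = 2*1 + 0 = 2.
Check: 41^2 - 420*2^2 = 1681 - 1680 = 1, so (x, y) = (41, 2) solves the equation, and by the theorem it is the least positive solution.

(x, y) = (41, 2)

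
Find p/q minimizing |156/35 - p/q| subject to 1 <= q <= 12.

Expand x = 156/35 as a continued fraction with the Euclidean algorithm:
  156 = 4*35 + 16, so a_0 = 4.
  35 = 2*16 + 3, so a_1 = 2.
  16 = 5*3 + 1, so a_2 = 5.
  3 = 3*1 + 0, so a_3 = 3.
so x = [4; 2, 5, 3].
Convergents (p_i = a_i*p_{i-1} + p_{i-2}, q_i = a_i*q_{i-1} + q_{i-2} with p_{-2}=0, p_{-1}=1, q_{-2}=1, q_{-1}=0), until the denominator exceeds 12:
  i=0: a_0=4, p_0 = 4*1 + 0 = 4, q_0 = 4*0 + 1 = 1.
  i=1: a_1=2, p_1 = 2*4 + 1 = 9, q_1 = 2*1 + 0 = 2.
  i=2: a_2=5, p_2 = 5*9 + 4 = 49, q_2 = 5*2 + 1 = 11.
  i=3: a_3=3, p_3 = 3*49 + 9 = 156, q_3 = 3*11 + 2 = 35.
q_3 = 35 > 12, so the last convergent with denominator <= 12 is p_2/q_2 = 49/11.
The closest fraction with denominator <= 12 is either p_2/q_2 or the intermediate fraction (k*p_2 + p_1)/(k*q_2 + q_1) with the largest k >= 1 whose denominator stays <= 12; these approach x as k grows, and every other convergent or intermediate fraction in range is farther away.
Largest k: floor((12 - q_1)/q_2) = floor((12 - 2)/11) = 0.
Since k = 0, no intermediate fraction beyond p_2/q_2 has denominator <= 12, so the convergent 49/11 is the closest (its error is |156*11 - 49*35|/(35*11) = 1/385).

49/11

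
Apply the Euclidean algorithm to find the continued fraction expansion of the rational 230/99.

[2; 3, 10, 1, 2]

Run the Euclidean algorithm on 230 and 99; the successive quotients are the partial quotients a_0, a_1, ... (each step inverts the fractional part left over by the previous one):
  230 = 2*99 + 32, so a_0 = 2.
  99 = 3*32 + 3, so a_1 = 3.
  32 = 10*3 + 2, so a_2 = 10.
  3 = 1*2 + 1, so a_3 = 1.
  2 = 2*1 + 0, so a_4 = 2.
The remainder reaches 0 after 5 divisions, so the expansion has 5 partial quotients, read off in order.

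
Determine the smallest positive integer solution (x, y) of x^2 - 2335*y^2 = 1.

First expand sqrt(2335) as a continued fraction. With x_i = (sqrt(2335) + m_i)/d_i and (m_0, d_0) = (0, 1): a_0 = floor(sqrt(2335)) = 48, since 48^2 = 2304 <= 2335 < 2401 = 49^2.
Iterate m_{i+1} = d_i*a_i - m_i, d_{i+1} = (2335 - m_{i+1}^2)/d_i, a_{i+1} = floor((a_0 + m_{i+1})/d_{i+1}):
  m_1 = 1*48 - 0 = 48, d_1 = (2335 - 48^2)/1 = 31/1 = 31, a_1 = floor((48 + 48)/31) = 3.
  m_2 = 31*3 - 48 = 45, d_2 = (2335 - 45^2)/31 = 310/31 = 10, a_2 = floor((48 + 45)/10) = 9.
  m_3 = 10*9 - 45 = 45, d_3 = (2335 - 45^2)/10 = 310/10 = 31, a_3 = floor((48 + 45)/31) = 3.
  m_4 = 31*3 - 45 = 48, d_4 = (2335 - 48^2)/31 = 31/31 = 1, a_4 = floor((48 + 48)/1) = 96.
  m_5 = 1*96 - 48 = 48, d_5 = (2335 - 48^2)/1 = 31/1 = 31: (m_5, d_5) = (m_1, d_1) = (48, 31), so from here the quotients repeat a_1, ..., a_4; the period length is 4.
So sqrt(2335) = [48; (3, 9, 3, 96)] with period length k = 4.
k is even, so the fundamental solution of x^2 - 2335y^2 = 1 is (p_{k-1}, q_{k-1}) = (p_3, q_3); compute convergents through index 3.
Convergents (p_i = a_i*p_{i-1} + p_{i-2}, q_i = a_i*q_{i-1} + q_{i-2} with p_{-2}=0, p_{-1}=1, q_{-2}=1, q_{-1}=0):
  i=0: a_0=48, p_0 = 48*1 + 0 = 48, q_0 = 48*0 + 1 = 1.
  i=1: a_1=3, p_1 = 3*48 + 1 = 145, q_1 = 3*1 + 0 = 3.
  i=2: a_2=9, p_2 = 9*145 + 48 = 1353, q_2 = 9*3 + 1 = 28.
  i=3: a_3=3, p_3 = 3*1353 + 145 = 4204, q_3 = 3*28 + 3 = 87.
Check: 4204^2 - 2335*87^2 = 17673616 - 17673615 = 1, so (x, y) = (4204, 87) solves the equation, and by the theorem it is the least positive solution.

(x, y) = (4204, 87)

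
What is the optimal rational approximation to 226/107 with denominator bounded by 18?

Expand x = 226/107 as a continued fraction with the Euclidean algorithm:
  226 = 2*107 + 12, so a_0 = 2.
  107 = 8*12 + 11, so a_1 = 8.
  12 = 1*11 + 1, so a_2 = 1.
  11 = 11*1 + 0, so a_3 = 11.
so x = [2; 8, 1, 11].
Convergents (p_i = a_i*p_{i-1} + p_{i-2}, q_i = a_i*q_{i-1} + q_{i-2} with p_{-2}=0, p_{-1}=1, q_{-2}=1, q_{-1}=0), until the denominator exceeds 18:
  i=0: a_0=2, p_0 = 2*1 + 0 = 2, q_0 = 2*0 + 1 = 1.
  i=1: a_1=8, p_1 = 8*2 + 1 = 17, q_1 = 8*1 + 0 = 8.
  i=2: a_2=1, p_2 = 1*17 + 2 = 19, q_2 = 1*8 + 1 = 9.
  i=3: a_3=11, p_3 = 11*19 + 17 = 226, q_3 = 11*9 + 8 = 107.
q_3 = 107 > 18, so the last convergent with denominator <= 18 is p_2/q_2 = 19/9.
The closest fraction with denominator <= 18 is either p_2/q_2 or the intermediate fraction (k*p_2 + p_1)/(k*q_2 + q_1) with the largest k >= 1 whose denominator stays <= 18; these approach x as k grows, and every other convergent or intermediate fraction in range is farther away.
Largest k: floor((18 - q_1)/q_2) = floor((18 - 8)/9) = 1.
That gives (1*19 + 17)/(1*9 + 8) = 36/17.
Compare the errors: |x - 19/9| = |226*9 - 19*107|/(107*9) = 1/963, and |x - 36/17| = |226*17 - 36*107|/(107*17) = 10/1819.
Cross-multiplying, 1*1819 = 1819 < 9630 = 10*963, so 1/963 is smaller: the convergent 19/9 is closer to x than 36/17.

19/9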